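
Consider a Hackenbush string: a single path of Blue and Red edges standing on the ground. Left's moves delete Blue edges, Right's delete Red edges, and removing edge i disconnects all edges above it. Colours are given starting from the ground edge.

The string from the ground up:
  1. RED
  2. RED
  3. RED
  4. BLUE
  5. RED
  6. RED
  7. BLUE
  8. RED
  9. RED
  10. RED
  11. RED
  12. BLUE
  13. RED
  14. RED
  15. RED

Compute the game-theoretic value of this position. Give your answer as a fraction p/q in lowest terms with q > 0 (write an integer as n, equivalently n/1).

-11759/4096

edge 1 of 15 (RED): { (no moves) | 0 } — -1
edge 2 of 15 (RED): { (no moves) | -1 0 } — -2
edge 3 of 15 (RED): { (no moves) | -2 -1 0 } — -3
edge 4 of 15 (BLUE): { -3 | -2 -1 0 } — -5/2
edge 5 of 15 (RED): { -3 | -5/2 -2 -1 0 } — -11/4
edge 6 of 15 (RED): { -3 | -11/4 -5/2 -2 -1 0 } — -23/8
edge 7 of 15 (BLUE): { -3 -23/8 | -11/4 -5/2 -2 -1 0 } — -45/16
edge 8 of 15 (RED): { -3 -23/8 | -45/16 -11/4 -5/2 -2 -1 0 } — -91/32
edge 9 of 15 (RED): { -3 -23/8 | -91/32 -45/16 -11/4 -5/2 -2 -1 0 } — -183/64
edge 10 of 15 (RED): { -3 -23/8 | -183/64 -91/32 -45/16 -11/4 -5/2 -2 -1 0 } — -367/128
edge 11 of 15 (RED): { -3 -23/8 | -367/128 -183/64 -91/32 -45/16 -11/4 -5/2 -2 -1 0 } — -735/256
edge 12 of 15 (BLUE): { -3 -23/8 -735/256 | -367/128 -183/64 -91/32 -45/16 -11/4 -5/2 -2 -1 0 } — -1469/512
edge 13 of 15 (RED): { -3 -23/8 -735/256 | -1469/512 -367/128 -183/64 -91/32 -45/16 -11/4 -5/2 -2 -1 0 } — -2939/1024
edge 14 of 15 (RED): { -3 -23/8 -735/256 | -2939/1024 -1469/512 -367/128 -183/64 -91/32 -45/16 -11/4 -5/2 -2 -1 0 } — -5879/2048
edge 15 of 15 (RED): { -3 -23/8 -735/256 | -5879/2048 -2939/1024 -1469/512 -367/128 -183/64 -91/32 -45/16 -11/4 -5/2 -2 -1 0 } — -11759/4096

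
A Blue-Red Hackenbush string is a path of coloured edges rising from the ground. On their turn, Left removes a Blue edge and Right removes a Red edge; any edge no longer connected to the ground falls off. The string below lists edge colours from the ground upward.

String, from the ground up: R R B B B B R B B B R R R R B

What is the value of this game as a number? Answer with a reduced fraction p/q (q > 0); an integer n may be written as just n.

-8765/8192

step 1: add R to get R; options L={ ∅ } R={ 0 } — -1
step 2: add R to get RR; options L={ ∅ } R={ -1 0 } — -2
step 3: add B to get RRB; options L={ -2 } R={ -1 0 } — -3/2
step 4: add B to get RRBB; options L={ -2 -3/2 } R={ -1 0 } — -5/4
step 5: add B to get RRBBB; options L={ -2 -3/2 -5/4 } R={ -1 0 } — -9/8
step 6: add B to get RRBBBB; options L={ -2 -3/2 -5/4 -9/8 } R={ -1 0 } — -17/16
step 7: add R to get RRBBBBR; options L={ -2 -3/2 -5/4 -9/8 } R={ -17/16 -1 0 } — -35/32
step 8: add B to get RRBBBBRB; options L={ -2 -3/2 -5/4 -9/8 -35/32 } R={ -17/16 -1 0 } — -69/64
step 9: add B to get RRBBBBRBB; options L={ -2 -3/2 -5/4 -9/8 -35/32 -69/64 } R={ -17/16 -1 0 } — -137/128
step 10: add B to get RRBBBBRBBB; options L={ -2 -3/2 -5/4 -9/8 -35/32 -69/64 -137/128 } R={ -17/16 -1 0 } — -273/256
step 11: add R to get RRBBBBRBBBR; options L={ -2 -3/2 -5/4 -9/8 -35/32 -69/64 -137/128 } R={ -273/256 -17/16 -1 0 } — -547/512
step 12: add R to get RRBBBBRBBBRR; options L={ -2 -3/2 -5/4 -9/8 -35/32 -69/64 -137/128 } R={ -547/512 -273/256 -17/16 -1 0 } — -1095/1024
step 13: add R to get RRBBBBRBBBRRR; options L={ -2 -3/2 -5/4 -9/8 -35/32 -69/64 -137/128 } R={ -1095/1024 -547/512 -273/256 -17/16 -1 0 } — -2191/2048
step 14: add R to get RRBBBBRBBBRRRR; options L={ -2 -3/2 -5/4 -9/8 -35/32 -69/64 -137/128 } R={ -2191/2048 -1095/1024 -547/512 -273/256 -17/16 -1 0 } — -4383/4096
step 15: add B to get RRBBBBRBBBRRRRB; options L={ -2 -3/2 -5/4 -9/8 -35/32 -69/64 -137/128 -4383/4096 } R={ -2191/2048 -1095/1024 -547/512 -273/256 -17/16 -1 0 } — -8765/8192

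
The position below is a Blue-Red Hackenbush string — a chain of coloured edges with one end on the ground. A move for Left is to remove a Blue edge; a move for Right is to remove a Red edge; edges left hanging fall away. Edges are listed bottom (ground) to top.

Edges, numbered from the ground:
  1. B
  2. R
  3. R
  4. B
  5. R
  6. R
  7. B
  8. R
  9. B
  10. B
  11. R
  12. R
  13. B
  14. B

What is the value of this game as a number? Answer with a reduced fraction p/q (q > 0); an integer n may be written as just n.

2407/8192

1 of 14 · B · max L 0 · min R +∞ ⇒ 1
2 of 14 · BR · max L 0 · min R 1 ⇒ 1/2
3 of 14 · BRR · max L 0 · min R 1/2 ⇒ 1/4
4 of 14 · BRRB · max L 1/4 · min R 1/2 ⇒ 3/8
5 of 14 · BRRBR · max L 1/4 · min R 3/8 ⇒ 5/16
6 of 14 · BRRBRR · max L 1/4 · min R 5/16 ⇒ 9/32
7 of 14 · BRRBRRB · max L 9/32 · min R 5/16 ⇒ 19/64
8 of 14 · BRRBRRBR · max L 9/32 · min R 19/64 ⇒ 37/128
9 of 14 · BRRBRRBRB · max L 37/128 · min R 19/64 ⇒ 75/256
10 of 14 · BRRBRRBRBB · max L 75/256 · min R 19/64 ⇒ 151/512
11 of 14 · BRRBRRBRBBR · max L 75/256 · min R 151/512 ⇒ 301/1024
12 of 14 · BRRBRRBRBBRR · max L 75/256 · min R 301/1024 ⇒ 601/2048
13 of 14 · BRRBRRBRBBRRB · max L 601/2048 · min R 301/1024 ⇒ 1203/4096
14 of 14 · BRRBRRBRBBRRBB · max L 1203/4096 · min R 301/1024 ⇒ 2407/8192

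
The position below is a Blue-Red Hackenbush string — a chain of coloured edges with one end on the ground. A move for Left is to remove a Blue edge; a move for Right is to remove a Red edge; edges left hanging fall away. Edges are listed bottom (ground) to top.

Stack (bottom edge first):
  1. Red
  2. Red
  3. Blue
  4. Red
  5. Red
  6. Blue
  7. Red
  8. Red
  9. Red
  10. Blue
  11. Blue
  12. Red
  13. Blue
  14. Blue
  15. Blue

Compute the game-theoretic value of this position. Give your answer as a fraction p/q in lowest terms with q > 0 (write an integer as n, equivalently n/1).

Build v(s[:k]) for k = 1..15, string s = Red Red Blue Red Red Blue Red Red Red Blue Blue Red Blue Blue Blue.
edge 1 of 15 (Red): { ∅ | 0 } so -1
edge 2 of 15 (Red): { ∅ | -1 0 } so -2
edge 3 of 15 (Blue): { -2 | -1 0 } so -3/2
edge 4 of 15 (Red): { -2 | -3/2 -1 0 } so -7/4
edge 5 of 15 (Red): { -2 | -7/4 -3/2 -1 0 } so -15/8
edge 6 of 15 (Blue): { -2 -15/8 | -7/4 -3/2 -1 0 } so -29/16
edge 7 of 15 (Red): { -2 -15/8 | -29/16 -7/4 -3/2 -1 0 } so -59/32
edge 8 of 15 (Red): { -2 -15/8 | -59/32 -29/16 -7/4 -3/2 -1 0 } so -119/64
edge 9 of 15 (Red): { -2 -15/8 | -119/64 -59/32 -29/16 -7/4 -3/2 -1 0 } so -239/128
edge 10 of 15 (Blue): { -2 -15/8 -239/128 | -119/64 -59/32 -29/16 -7/4 -3/2 -1 0 } so -477/256
edge 11 of 15 (Blue): { -2 -15/8 -239/128 -477/256 | -119/64 -59/32 -29/16 -7/4 -3/2 -1 0 } so -953/512
edge 12 of 15 (Red): { -2 -15/8 -239/128 -477/256 | -953/512 -119/64 -59/32 -29/16 -7/4 -3/2 -1 0 } so -1907/1024
edge 13 of 15 (Blue): { -2 -15/8 -239/128 -477/256 -1907/1024 | -953/512 -119/64 -59/32 -29/16 -7/4 -3/2 -1 0 } so -3813/2048
edge 14 of 15 (Blue): { -2 -15/8 -239/128 -477/256 -1907/1024 -3813/2048 | -953/512 -119/64 -59/32 -29/16 -7/4 -3/2 -1 0 } so -7625/4096
edge 15 of 15 (Blue): { -2 -15/8 -239/128 -477/256 -1907/1024 -3813/2048 -7625/4096 | -953/512 -119/64 -59/32 -29/16 -7/4 -3/2 -1 0 } so -15249/8192

-15249/8192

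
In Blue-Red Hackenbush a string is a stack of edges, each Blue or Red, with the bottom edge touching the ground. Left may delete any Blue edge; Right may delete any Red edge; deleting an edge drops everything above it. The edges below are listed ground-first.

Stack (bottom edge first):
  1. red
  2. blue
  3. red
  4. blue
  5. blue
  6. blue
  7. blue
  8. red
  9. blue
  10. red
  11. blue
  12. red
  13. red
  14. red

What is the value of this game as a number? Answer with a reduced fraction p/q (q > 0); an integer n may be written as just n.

Prefix values for red blue red blue blue blue blue red blue red blue red red red via {L|R} + simplicity:
1 of 14 · r · max L −∞ · min R 0 ⇒ -1
2 of 14 · rb · max L -1 · min R 0 ⇒ -1/2
3 of 14 · rbr · max L -1 · min R -1/2 ⇒ -3/4
4 of 14 · rbrb · max L -3/4 · min R -1/2 ⇒ -5/8
5 of 14 · rbrbb · max L -5/8 · min R -1/2 ⇒ -9/16
6 of 14 · rbrbbb · max L -9/16 · min R -1/2 ⇒ -17/32
7 of 14 · rbrbbbb · max L -17/32 · min R -1/2 ⇒ -33/64
8 of 14 · rbrbbbbr · max L -17/32 · min R -33/64 ⇒ -67/128
9 of 14 · rbrbbbbrb · max L -67/128 · min R -33/64 ⇒ -133/256
10 of 14 · rbrbbbbrbr · max L -67/128 · min R -133/256 ⇒ -267/512
11 of 14 · rbrbbbbrbrb · max L -267/512 · min R -133/256 ⇒ -533/1024
12 of 14 · rbrbbbbrbrbr · max L -267/512 · min R -533/1024 ⇒ -1067/2048
13 of 14 · rbrbbbbrbrbrr · max L -267/512 · min R -1067/2048 ⇒ -2135/4096
14 of 14 · rbrbbbbrbrbrrr · max L -267/512 · min R -2135/4096 ⇒ -4271/8192

-4271/8192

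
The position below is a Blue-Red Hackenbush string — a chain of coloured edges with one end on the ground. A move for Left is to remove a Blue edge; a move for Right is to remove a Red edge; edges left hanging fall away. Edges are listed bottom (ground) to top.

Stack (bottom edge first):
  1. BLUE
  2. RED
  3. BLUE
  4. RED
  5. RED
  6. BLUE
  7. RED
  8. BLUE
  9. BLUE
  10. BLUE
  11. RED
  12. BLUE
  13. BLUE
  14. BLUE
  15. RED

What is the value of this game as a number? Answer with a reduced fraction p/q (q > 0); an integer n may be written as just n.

1 of 15 · B · max L 0 · min R +∞ so 1
2 of 15 · BR · max L 0 · min R 1 so 1/2
3 of 15 · BRB · max L 1/2 · min R 1 so 3/4
4 of 15 · BRBR · max L 1/2 · min R 3/4 so 5/8
5 of 15 · BRBRR · max L 1/2 · min R 5/8 so 9/16
6 of 15 · BRBRRB · max L 9/16 · min R 5/8 so 19/32
7 of 15 · BRBRRBR · max L 9/16 · min R 19/32 so 37/64
8 of 15 · BRBRRBRB · max L 37/64 · min R 19/32 so 75/128
9 of 15 · BRBRRBRBB · max L 75/128 · min R 19/32 so 151/256
10 of 15 · BRBRRBRBBB · max L 151/256 · min R 19/32 so 303/512
11 of 15 · BRBRRBRBBBR · max L 151/256 · min R 303/512 so 605/1024
12 of 15 · BRBRRBRBBBRB · max L 605/1024 · min R 303/512 so 1211/2048
13 of 15 · BRBRRBRBBBRBB · max L 1211/2048 · min R 303/512 so 2423/4096
14 of 15 · BRBRRBRBBBRBBB · max L 2423/4096 · min R 303/512 so 4847/8192
15 of 15 · BRBRRBRBBBRBBBR · max L 2423/4096 · min R 4847/8192 so 9693/16384

9693/16384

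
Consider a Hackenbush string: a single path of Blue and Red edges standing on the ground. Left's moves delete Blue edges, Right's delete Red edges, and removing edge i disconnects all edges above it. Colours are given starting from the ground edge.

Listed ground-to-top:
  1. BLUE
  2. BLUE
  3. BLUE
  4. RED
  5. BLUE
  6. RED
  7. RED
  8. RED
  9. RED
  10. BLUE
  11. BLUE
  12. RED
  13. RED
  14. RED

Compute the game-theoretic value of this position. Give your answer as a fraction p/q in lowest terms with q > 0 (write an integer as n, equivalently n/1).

5169/2048

step 1: add BLUE to get B; options L={ 0 } R={ (no moves) } so 1
step 2: add BLUE to get BB; options L={ 0,1 } R={ (no moves) } so 2
step 3: add BLUE to get BBB; options L={ 0,1,2 } R={ (no moves) } so 3
step 4: add RED to get BBBR; options L={ 0,1,2 } R={ 3 } so 5/2
step 5: add BLUE to get BBBRB; options L={ 0,1,2,5/2 } R={ 3 } so 11/4
step 6: add RED to get BBBRBR; options L={ 0,1,2,5/2 } R={ 11/4,3 } so 21/8
step 7: add RED to get BBBRBRR; options L={ 0,1,2,5/2 } R={ 21/8,11/4,3 } so 41/16
step 8: add RED to get BBBRBRRR; options L={ 0,1,2,5/2 } R={ 41/16,21/8,11/4,3 } so 81/32
step 9: add RED to get BBBRBRRRR; options L={ 0,1,2,5/2 } R={ 81/32,41/16,21/8,11/4,3 } so 161/64
step 10: add BLUE to get BBBRBRRRRB; options L={ 0,1,2,5/2,161/64 } R={ 81/32,41/16,21/8,11/4,3 } so 323/128
step 11: add BLUE to get BBBRBRRRRBB; options L={ 0,1,2,5/2,161/64,323/128 } R={ 81/32,41/16,21/8,11/4,3 } so 647/256
step 12: add RED to get BBBRBRRRRBBR; options L={ 0,1,2,5/2,161/64,323/128 } R={ 647/256,81/32,41/16,21/8,11/4,3 } so 1293/512
step 13: add RED to get BBBRBRRRRBBRR; options L={ 0,1,2,5/2,161/64,323/128 } R={ 1293/512,647/256,81/32,41/16,21/8,11/4,3 } so 2585/1024
step 14: add RED to get BBBRBRRRRBBRRR; options L={ 0,1,2,5/2,161/64,323/128 } R={ 2585/1024,1293/512,647/256,81/32,41/16,21/8,11/4,3 } so 5169/2048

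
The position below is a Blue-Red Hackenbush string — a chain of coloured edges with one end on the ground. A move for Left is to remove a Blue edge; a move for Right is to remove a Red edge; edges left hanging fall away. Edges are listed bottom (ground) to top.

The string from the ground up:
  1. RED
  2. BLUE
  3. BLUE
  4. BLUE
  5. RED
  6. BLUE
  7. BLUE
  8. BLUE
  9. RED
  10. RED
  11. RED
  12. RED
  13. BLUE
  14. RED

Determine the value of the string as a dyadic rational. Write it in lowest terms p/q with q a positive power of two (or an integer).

-1147/8192

step 1: add RED to get R; options L={ none } R={ 0 } = -1
step 2: add BLUE to get RB; options L={ -1 } R={ 0 } = -1/2
step 3: add BLUE to get RBB; options L={ -1,-1/2 } R={ 0 } = -1/4
step 4: add BLUE to get RBBB; options L={ -1,-1/2,-1/4 } R={ 0 } = -1/8
step 5: add RED to get RBBBR; options L={ -1,-1/2,-1/4 } R={ -1/8,0 } = -3/16
step 6: add BLUE to get RBBBRB; options L={ -1,-1/2,-1/4,-3/16 } R={ -1/8,0 } = -5/32
step 7: add BLUE to get RBBBRBB; options L={ -1,-1/2,-1/4,-3/16,-5/32 } R={ -1/8,0 } = -9/64
step 8: add BLUE to get RBBBRBBB; options L={ -1,-1/2,-1/4,-3/16,-5/32,-9/64 } R={ -1/8,0 } = -17/128
step 9: add RED to get RBBBRBBBR; options L={ -1,-1/2,-1/4,-3/16,-5/32,-9/64 } R={ -17/128,-1/8,0 } = -35/256
step 10: add RED to get RBBBRBBBRR; options L={ -1,-1/2,-1/4,-3/16,-5/32,-9/64 } R={ -35/256,-17/128,-1/8,0 } = -71/512
step 11: add RED to get RBBBRBBBRRR; options L={ -1,-1/2,-1/4,-3/16,-5/32,-9/64 } R={ -71/512,-35/256,-17/128,-1/8,0 } = -143/1024
step 12: add RED to get RBBBRBBBRRRR; options L={ -1,-1/2,-1/4,-3/16,-5/32,-9/64 } R={ -143/1024,-71/512,-35/256,-17/128,-1/8,0 } = -287/2048
step 13: add BLUE to get RBBBRBBBRRRRB; options L={ -1,-1/2,-1/4,-3/16,-5/32,-9/64,-287/2048 } R={ -143/1024,-71/512,-35/256,-17/128,-1/8,0 } = -573/4096
step 14: add RED to get RBBBRBBBRRRRBR; options L={ -1,-1/2,-1/4,-3/16,-5/32,-9/64,-287/2048 } R={ -573/4096,-143/1024,-71/512,-35/256,-17/128,-1/8,0 } = -1147/8192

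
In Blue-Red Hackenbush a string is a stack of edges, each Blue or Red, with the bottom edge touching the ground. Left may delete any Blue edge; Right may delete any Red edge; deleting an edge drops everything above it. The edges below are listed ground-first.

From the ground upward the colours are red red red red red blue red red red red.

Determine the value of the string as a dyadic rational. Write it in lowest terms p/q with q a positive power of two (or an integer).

-159/32

1 of 10 · r · max L −∞ · min R 0 ⇒ -1
2 of 10 · rr · max L −∞ · min R -1 ⇒ -2
3 of 10 · rrr · max L −∞ · min R -2 ⇒ -3
4 of 10 · rrrr · max L −∞ · min R -3 ⇒ -4
5 of 10 · rrrrr · max L −∞ · min R -4 ⇒ -5
6 of 10 · rrrrrb · max L -5 · min R -4 ⇒ -9/2
7 of 10 · rrrrrbr · max L -5 · min R -9/2 ⇒ -19/4
8 of 10 · rrrrrbrr · max L -5 · min R -19/4 ⇒ -39/8
9 of 10 · rrrrrbrrr · max L -5 · min R -39/8 ⇒ -79/16
10 of 10 · rrrrrbrrrr · max L -5 · min R -79/16 ⇒ -159/32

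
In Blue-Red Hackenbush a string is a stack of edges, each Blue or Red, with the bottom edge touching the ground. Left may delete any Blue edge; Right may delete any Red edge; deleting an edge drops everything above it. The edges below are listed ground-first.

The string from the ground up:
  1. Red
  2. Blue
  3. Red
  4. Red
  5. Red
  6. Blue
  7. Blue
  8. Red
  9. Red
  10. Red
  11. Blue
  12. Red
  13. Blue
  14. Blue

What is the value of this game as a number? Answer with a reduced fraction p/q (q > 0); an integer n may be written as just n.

R: Left { — }, Right { 0 } gives simplest -1
RB: Left { -1 }, Right { 0 } gives simplest -1/2
RBR: Left { -1 }, Right { -1/2 0 } gives simplest -3/4
RBRR: Left { -1 }, Right { -3/4 -1/2 0 } gives simplest -7/8
RBRRR: Left { -1 }, Right { -7/8 -3/4 -1/2 0 } gives simplest -15/16
RBRRRB: Left { -1 -15/16 }, Right { -7/8 -3/4 -1/2 0 } gives simplest -29/32
RBRRRBB: Left { -1 -15/16 -29/32 }, Right { -7/8 -3/4 -1/2 0 } gives simplest -57/64
RBRRRBBR: Left { -1 -15/16 -29/32 }, Right { -57/64 -7/8 -3/4 -1/2 0 } gives simplest -115/128
RBRRRBBRR: Left { -1 -15/16 -29/32 }, Right { -115/128 -57/64 -7/8 -3/4 -1/2 0 } gives simplest -231/256
RBRRRBBRRR: Left { -1 -15/16 -29/32 }, Right { -231/256 -115/128 -57/64 -7/8 -3/4 -1/2 0 } gives simplest -463/512
RBRRRBBRRRB: Left { -1 -15/16 -29/32 -463/512 }, Right { -231/256 -115/128 -57/64 -7/8 -3/4 -1/2 0 } gives simplest -925/1024
RBRRRBBRRRBR: Left { -1 -15/16 -29/32 -463/512 }, Right { -925/1024 -231/256 -115/128 -57/64 -7/8 -3/4 -1/2 0 } gives simplest -1851/2048
RBRRRBBRRRBRB: Left { -1 -15/16 -29/32 -463/512 -1851/2048 }, Right { -925/1024 -231/256 -115/128 -57/64 -7/8 -3/4 -1/2 0 } gives simplest -3701/4096
RBRRRBBRRRBRBB: Left { -1 -15/16 -29/32 -463/512 -1851/2048 -3701/4096 }, Right { -925/1024 -231/256 -115/128 -57/64 -7/8 -3/4 -1/2 0 } gives simplest -7401/8192

-7401/8192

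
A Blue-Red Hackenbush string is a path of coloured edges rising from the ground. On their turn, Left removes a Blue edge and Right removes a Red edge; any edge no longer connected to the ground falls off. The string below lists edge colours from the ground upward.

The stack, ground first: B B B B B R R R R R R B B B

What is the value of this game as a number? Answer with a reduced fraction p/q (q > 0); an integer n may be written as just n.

v_1 [B]  L=[0]  R=[—]  => 1
v_2 [BB]  L=[0, 1]  R=[—]  => 2
v_3 [BBB]  L=[0, 1, 2]  R=[—]  => 3
v_4 [BBBB]  L=[0, 1, 2, 3]  R=[—]  => 4
v_5 [BBBBB]  L=[0, 1, 2, 3, 4]  R=[—]  => 5
v_6 [BBBBBR]  L=[0, 1, 2, 3, 4]  R=[5]  => 9/2
v_7 [BBBBBRR]  L=[0, 1, 2, 3, 4]  R=[9/2, 5]  => 17/4
v_8 [BBBBBRRR]  L=[0, 1, 2, 3, 4]  R=[17/4, 9/2, 5]  => 33/8
v_9 [BBBBBRRRR]  L=[0, 1, 2, 3, 4]  R=[33/8, 17/4, 9/2, 5]  => 65/16
v_10 [BBBBBRRRRR]  L=[0, 1, 2, 3, 4]  R=[65/16, 33/8, 17/4, 9/2, 5]  => 129/32
v_11 [BBBBBRRRRRR]  L=[0, 1, 2, 3, 4]  R=[129/32, 65/16, 33/8, 17/4, 9/2, 5]  => 257/64
v_12 [BBBBBRRRRRRB]  L=[0, 1, 2, 3, 4, 257/64]  R=[129/32, 65/16, 33/8, 17/4, 9/2, 5]  => 515/128
v_13 [BBBBBRRRRRRBB]  L=[0, 1, 2, 3, 4, 257/64, 515/128]  R=[129/32, 65/16, 33/8, 17/4, 9/2, 5]  => 1031/256
v_14 [BBBBBRRRRRRBBB]  L=[0, 1, 2, 3, 4, 257/64, 515/128, 1031/256]  R=[129/32, 65/16, 33/8, 17/4, 9/2, 5]  => 2063/512

2063/512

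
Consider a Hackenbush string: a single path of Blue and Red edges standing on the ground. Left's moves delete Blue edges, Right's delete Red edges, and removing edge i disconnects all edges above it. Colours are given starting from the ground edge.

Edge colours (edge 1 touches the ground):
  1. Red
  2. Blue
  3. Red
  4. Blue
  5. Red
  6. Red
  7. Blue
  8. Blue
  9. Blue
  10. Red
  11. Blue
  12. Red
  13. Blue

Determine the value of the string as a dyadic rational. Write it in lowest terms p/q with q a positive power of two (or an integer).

-2837/4096

val(R) = { · | 0 } => -1
val(RB) = { -1 | 0 } => -1/2
val(RBR) = { -1 | -1/2,0 } => -3/4
val(RBRB) = { -1,-3/4 | -1/2,0 } => -5/8
val(RBRBR) = { -1,-3/4 | -5/8,-1/2,0 } => -11/16
val(RBRBRR) = { -1,-3/4 | -11/16,-5/8,-1/2,0 } => -23/32
val(RBRBRRB) = { -1,-3/4,-23/32 | -11/16,-5/8,-1/2,0 } => -45/64
val(RBRBRRBB) = { -1,-3/4,-23/32,-45/64 | -11/16,-5/8,-1/2,0 } => -89/128
val(RBRBRRBBB) = { -1,-3/4,-23/32,-45/64,-89/128 | -11/16,-5/8,-1/2,0 } => -177/256
val(RBRBRRBBBR) = { -1,-3/4,-23/32,-45/64,-89/128 | -177/256,-11/16,-5/8,-1/2,0 } => -355/512
val(RBRBRRBBBRB) = { -1,-3/4,-23/32,-45/64,-89/128,-355/512 | -177/256,-11/16,-5/8,-1/2,0 } => -709/1024
val(RBRBRRBBBRBR) = { -1,-3/4,-23/32,-45/64,-89/128,-355/512 | -709/1024,-177/256,-11/16,-5/8,-1/2,0 } => -1419/2048
val(RBRBRRBBBRBRB) = { -1,-3/4,-23/32,-45/64,-89/128,-355/512,-1419/2048 | -709/1024,-177/256,-11/16,-5/8,-1/2,0 } => -2837/4096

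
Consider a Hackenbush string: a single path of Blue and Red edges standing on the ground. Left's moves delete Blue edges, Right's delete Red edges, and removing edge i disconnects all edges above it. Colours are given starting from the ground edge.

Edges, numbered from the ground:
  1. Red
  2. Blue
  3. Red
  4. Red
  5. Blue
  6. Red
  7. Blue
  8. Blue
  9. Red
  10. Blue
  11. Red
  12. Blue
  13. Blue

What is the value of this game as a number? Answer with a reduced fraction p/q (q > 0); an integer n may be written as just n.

-3369/4096

1 of 13 · R · max L −∞ · min R 0 → -1
2 of 13 · RB · max L -1 · min R 0 → -1/2
3 of 13 · RBR · max L -1 · min R -1/2 → -3/4
4 of 13 · RBRR · max L -1 · min R -3/4 → -7/8
5 of 13 · RBRRB · max L -7/8 · min R -3/4 → -13/16
6 of 13 · RBRRBR · max L -7/8 · min R -13/16 → -27/32
7 of 13 · RBRRBRB · max L -27/32 · min R -13/16 → -53/64
8 of 13 · RBRRBRBB · max L -53/64 · min R -13/16 → -105/128
9 of 13 · RBRRBRBBR · max L -53/64 · min R -105/128 → -211/256
10 of 13 · RBRRBRBBRB · max L -211/256 · min R -105/128 → -421/512
11 of 13 · RBRRBRBBRBR · max L -211/256 · min R -421/512 → -843/1024
12 of 13 · RBRRBRBBRBRB · max L -843/1024 · min R -421/512 → -1685/2048
13 of 13 · RBRRBRBBRBRBB · max L -1685/2048 · min R -421/512 → -3369/4096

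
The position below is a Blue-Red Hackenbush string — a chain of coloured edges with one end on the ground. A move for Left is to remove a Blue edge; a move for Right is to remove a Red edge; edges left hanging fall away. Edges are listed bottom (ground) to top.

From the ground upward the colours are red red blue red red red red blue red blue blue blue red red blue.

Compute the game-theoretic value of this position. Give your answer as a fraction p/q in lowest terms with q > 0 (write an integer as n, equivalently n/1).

Recurse on prefixes of the 15-edge string red red blue red red red red blue red blue blue blue red red blue:
edge 1 of 15 (red): { · | 0 } — -1
edge 2 of 15 (red): { · | -1; 0 } — -2
edge 3 of 15 (blue): { -2 | -1; 0 } — -3/2
edge 4 of 15 (red): { -2 | -3/2; -1; 0 } — -7/4
edge 5 of 15 (red): { -2 | -7/4; -3/2; -1; 0 } — -15/8
edge 6 of 15 (red): { -2 | -15/8; -7/4; -3/2; -1; 0 } — -31/16
edge 7 of 15 (red): { -2 | -31/16; -15/8; -7/4; -3/2; -1; 0 } — -63/32
edge 8 of 15 (blue): { -2; -63/32 | -31/16; -15/8; -7/4; -3/2; -1; 0 } — -125/64
edge 9 of 15 (red): { -2; -63/32 | -125/64; -31/16; -15/8; -7/4; -3/2; -1; 0 } — -251/128
edge 10 of 15 (blue): { -2; -63/32; -251/128 | -125/64; -31/16; -15/8; -7/4; -3/2; -1; 0 } — -501/256
edge 11 of 15 (blue): { -2; -63/32; -251/128; -501/256 | -125/64; -31/16; -15/8; -7/4; -3/2; -1; 0 } — -1001/512
edge 12 of 15 (blue): { -2; -63/32; -251/128; -501/256; -1001/512 | -125/64; -31/16; -15/8; -7/4; -3/2; -1; 0 } — -2001/1024
edge 13 of 15 (red): { -2; -63/32; -251/128; -501/256; -1001/512 | -2001/1024; -125/64; -31/16; -15/8; -7/4; -3/2; -1; 0 } — -4003/2048
edge 14 of 15 (red): { -2; -63/32; -251/128; -501/256; -1001/512 | -4003/2048; -2001/1024; -125/64; -31/16; -15/8; -7/4; -3/2; -1; 0 } — -8007/4096
edge 15 of 15 (blue): { -2; -63/32; -251/128; -501/256; -1001/512; -8007/4096 | -4003/2048; -2001/1024; -125/64; -31/16; -15/8; -7/4; -3/2; -1; 0 } — -16013/8192

-16013/8192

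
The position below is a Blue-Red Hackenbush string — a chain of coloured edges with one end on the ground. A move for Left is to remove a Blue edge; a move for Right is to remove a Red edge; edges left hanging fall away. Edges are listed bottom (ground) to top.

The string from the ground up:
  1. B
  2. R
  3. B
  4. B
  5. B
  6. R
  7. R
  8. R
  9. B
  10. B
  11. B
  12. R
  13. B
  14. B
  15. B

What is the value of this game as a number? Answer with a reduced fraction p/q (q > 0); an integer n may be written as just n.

14575/16384

Prefix values for B R B B B R R R B B B R B B B via {L|R} + simplicity:
step 1: add B to get B; options L={ 0 } R={ none } → 1
step 2: add R to get BR; options L={ 0 } R={ 1 } → 1/2
step 3: add B to get BRB; options L={ 0, 1/2 } R={ 1 } → 3/4
step 4: add B to get BRBB; options L={ 0, 1/2, 3/4 } R={ 1 } → 7/8
step 5: add B to get BRBBB; options L={ 0, 1/2, 3/4, 7/8 } R={ 1 } → 15/16
step 6: add R to get BRBBBR; options L={ 0, 1/2, 3/4, 7/8 } R={ 15/16, 1 } → 29/32
step 7: add R to get BRBBBRR; options L={ 0, 1/2, 3/4, 7/8 } R={ 29/32, 15/16, 1 } → 57/64
step 8: add R to get BRBBBRRR; options L={ 0, 1/2, 3/4, 7/8 } R={ 57/64, 29/32, 15/16, 1 } → 113/128
step 9: add B to get BRBBBRRRB; options L={ 0, 1/2, 3/4, 7/8, 113/128 } R={ 57/64, 29/32, 15/16, 1 } → 227/256
step 10: add B to get BRBBBRRRBB; options L={ 0, 1/2, 3/4, 7/8, 113/128, 227/256 } R={ 57/64, 29/32, 15/16, 1 } → 455/512
step 11: add B to get BRBBBRRRBBB; options L={ 0, 1/2, 3/4, 7/8, 113/128, 227/256, 455/512 } R={ 57/64, 29/32, 15/16, 1 } → 911/1024
step 12: add R to get BRBBBRRRBBBR; options L={ 0, 1/2, 3/4, 7/8, 113/128, 227/256, 455/512 } R={ 911/1024, 57/64, 29/32, 15/16, 1 } → 1821/2048
step 13: add B to get BRBBBRRRBBBRB; options L={ 0, 1/2, 3/4, 7/8, 113/128, 227/256, 455/512, 1821/2048 } R={ 911/1024, 57/64, 29/32, 15/16, 1 } → 3643/4096
step 14: add B to get BRBBBRRRBBBRBB; options L={ 0, 1/2, 3/4, 7/8, 113/128, 227/256, 455/512, 1821/2048, 3643/4096 } R={ 911/1024, 57/64, 29/32, 15/16, 1 } → 7287/8192
step 15: add B to get BRBBBRRRBBBRBBB; options L={ 0, 1/2, 3/4, 7/8, 113/128, 227/256, 455/512, 1821/2048, 3643/4096, 7287/8192 } R={ 911/1024, 57/64, 29/32, 15/16, 1 } → 14575/16384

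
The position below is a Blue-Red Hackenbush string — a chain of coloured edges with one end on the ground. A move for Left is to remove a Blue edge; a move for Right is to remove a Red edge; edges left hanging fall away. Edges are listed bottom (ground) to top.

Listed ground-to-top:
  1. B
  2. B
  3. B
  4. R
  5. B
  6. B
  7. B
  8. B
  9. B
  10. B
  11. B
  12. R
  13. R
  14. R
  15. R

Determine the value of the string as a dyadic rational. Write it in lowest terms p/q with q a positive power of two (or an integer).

12257/4096

Prefix values for B B B R B B B B B B B R R R R via {L|R} + simplicity:
value(B) = { 0 |  } → 1
value(BB) = { 0; 1 |  } → 2
value(BBB) = { 0; 1; 2 |  } → 3
value(BBBR) = { 0; 1; 2 | 3 } → 5/2
value(BBBRB) = { 0; 1; 2; 5/2 | 3 } → 11/4
value(BBBRBB) = { 0; 1; 2; 5/2; 11/4 | 3 } → 23/8
value(BBBRBBB) = { 0; 1; 2; 5/2; 11/4; 23/8 | 3 } → 47/16
value(BBBRBBBB) = { 0; 1; 2; 5/2; 11/4; 23/8; 47/16 | 3 } → 95/32
value(BBBRBBBBB) = { 0; 1; 2; 5/2; 11/4; 23/8; 47/16; 95/32 | 3 } → 191/64
value(BBBRBBBBBB) = { 0; 1; 2; 5/2; 11/4; 23/8; 47/16; 95/32; 191/64 | 3 } → 383/128
value(BBBRBBBBBBB) = { 0; 1; 2; 5/2; 11/4; 23/8; 47/16; 95/32; 191/64; 383/128 | 3 } → 767/256
value(BBBRBBBBBBBR) = { 0; 1; 2; 5/2; 11/4; 23/8; 47/16; 95/32; 191/64; 383/128 | 767/256; 3 } → 1533/512
value(BBBRBBBBBBBRR) = { 0; 1; 2; 5/2; 11/4; 23/8; 47/16; 95/32; 191/64; 383/128 | 1533/512; 767/256; 3 } → 3065/1024
value(BBBRBBBBBBBRRR) = { 0; 1; 2; 5/2; 11/4; 23/8; 47/16; 95/32; 191/64; 383/128 | 3065/1024; 1533/512; 767/256; 3 } → 6129/2048
value(BBBRBBBBBBBRRRR) = { 0; 1; 2; 5/2; 11/4; 23/8; 47/16; 95/32; 191/64; 383/128 | 6129/2048; 3065/1024; 1533/512; 767/256; 3 } → 12257/4096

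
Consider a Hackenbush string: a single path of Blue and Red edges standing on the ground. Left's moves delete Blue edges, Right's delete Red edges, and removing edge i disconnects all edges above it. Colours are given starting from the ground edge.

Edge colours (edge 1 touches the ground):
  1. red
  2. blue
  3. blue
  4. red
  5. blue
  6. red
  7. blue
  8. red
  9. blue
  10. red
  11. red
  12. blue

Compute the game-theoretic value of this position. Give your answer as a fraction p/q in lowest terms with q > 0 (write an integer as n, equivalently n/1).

Recurse on prefixes of the 12-edge string red blue blue red blue red blue red blue red red blue:
g(r) = { none | 0 } so -1
g(rb) = { -1 | 0 } so -1/2
g(rbb) = { -1 -1/2 | 0 } so -1/4
g(rbbr) = { -1 -1/2 | -1/4 0 } so -3/8
g(rbbrb) = { -1 -1/2 -3/8 | -1/4 0 } so -5/16
g(rbbrbr) = { -1 -1/2 -3/8 | -5/16 -1/4 0 } so -11/32
g(rbbrbrb) = { -1 -1/2 -3/8 -11/32 | -5/16 -1/4 0 } so -21/64
g(rbbrbrbr) = { -1 -1/2 -3/8 -11/32 | -21/64 -5/16 -1/4 0 } so -43/128
g(rbbrbrbrb) = { -1 -1/2 -3/8 -11/32 -43/128 | -21/64 -5/16 -1/4 0 } so -85/256
g(rbbrbrbrbr) = { -1 -1/2 -3/8 -11/32 -43/128 | -85/256 -21/64 -5/16 -1/4 0 } so -171/512
g(rbbrbrbrbrr) = { -1 -1/2 -3/8 -11/32 -43/128 | -171/512 -85/256 -21/64 -5/16 -1/4 0 } so -343/1024
g(rbbrbrbrbrrb) = { -1 -1/2 -3/8 -11/32 -43/128 -343/1024 | -171/512 -85/256 -21/64 -5/16 -1/4 0 } so -685/2048

-685/2048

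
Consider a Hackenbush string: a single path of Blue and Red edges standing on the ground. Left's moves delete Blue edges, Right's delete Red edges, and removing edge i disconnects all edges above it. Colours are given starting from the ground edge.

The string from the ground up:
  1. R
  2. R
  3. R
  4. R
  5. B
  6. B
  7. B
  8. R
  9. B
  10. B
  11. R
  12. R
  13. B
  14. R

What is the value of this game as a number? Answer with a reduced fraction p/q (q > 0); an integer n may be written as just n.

Prefix values for R R R R B B B R B B R R B R via {L|R} + simplicity:
step 1: add R to get R; options L={ ∅ } R={ 0 } gives -1
step 2: add R to get RR; options L={ ∅ } R={ -1 0 } gives -2
step 3: add R to get RRR; options L={ ∅ } R={ -2 -1 0 } gives -3
step 4: add R to get RRRR; options L={ ∅ } R={ -3 -2 -1 0 } gives -4
step 5: add B to get RRRRB; options L={ -4 } R={ -3 -2 -1 0 } gives -7/2
step 6: add B to get RRRRBB; options L={ -4 -7/2 } R={ -3 -2 -1 0 } gives -13/4
step 7: add B to get RRRRBBB; options L={ -4 -7/2 -13/4 } R={ -3 -2 -1 0 } gives -25/8
step 8: add R to get RRRRBBBR; options L={ -4 -7/2 -13/4 } R={ -25/8 -3 -2 -1 0 } gives -51/16
step 9: add B to get RRRRBBBRB; options L={ -4 -7/2 -13/4 -51/16 } R={ -25/8 -3 -2 -1 0 } gives -101/32
step 10: add B to get RRRRBBBRBB; options L={ -4 -7/2 -13/4 -51/16 -101/32 } R={ -25/8 -3 -2 -1 0 } gives -201/64
step 11: add R to get RRRRBBBRBBR; options L={ -4 -7/2 -13/4 -51/16 -101/32 } R={ -201/64 -25/8 -3 -2 -1 0 } gives -403/128
step 12: add R to get RRRRBBBRBBRR; options L={ -4 -7/2 -13/4 -51/16 -101/32 } R={ -403/128 -201/64 -25/8 -3 -2 -1 0 } gives -807/256
step 13: add B to get RRRRBBBRBBRRB; options L={ -4 -7/2 -13/4 -51/16 -101/32 -807/256 } R={ -403/128 -201/64 -25/8 -3 -2 -1 0 } gives -1613/512
step 14: add R to get RRRRBBBRBBRRBR; options L={ -4 -7/2 -13/4 -51/16 -101/32 -807/256 } R={ -1613/512 -403/128 -201/64 -25/8 -3 -2 -1 0 } gives -3227/1024

-3227/1024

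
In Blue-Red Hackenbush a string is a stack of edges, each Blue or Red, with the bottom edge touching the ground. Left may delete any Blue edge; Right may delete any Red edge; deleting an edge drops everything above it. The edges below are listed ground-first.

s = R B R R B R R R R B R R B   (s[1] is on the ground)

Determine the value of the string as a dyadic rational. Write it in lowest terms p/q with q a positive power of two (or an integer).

g(R) = { ∅ | 0 } ⇒ -1
g(RB) = { -1 | 0 } ⇒ -1/2
g(RBR) = { -1 | -1/2; 0 } ⇒ -3/4
g(RBRR) = { -1 | -3/4; -1/2; 0 } ⇒ -7/8
g(RBRRB) = { -1; -7/8 | -3/4; -1/2; 0 } ⇒ -13/16
g(RBRRBR) = { -1; -7/8 | -13/16; -3/4; -1/2; 0 } ⇒ -27/32
g(RBRRBRR) = { -1; -7/8 | -27/32; -13/16; -3/4; -1/2; 0 } ⇒ -55/64
g(RBRRBRRR) = { -1; -7/8 | -55/64; -27/32; -13/16; -3/4; -1/2; 0 } ⇒ -111/128
g(RBRRBRRRR) = { -1; -7/8 | -111/128; -55/64; -27/32; -13/16; -3/4; -1/2; 0 } ⇒ -223/256
g(RBRRBRRRRB) = { -1; -7/8; -223/256 | -111/128; -55/64; -27/32; -13/16; -3/4; -1/2; 0 } ⇒ -445/512
g(RBRRBRRRRBR) = { -1; -7/8; -223/256 | -445/512; -111/128; -55/64; -27/32; -13/16; -3/4; -1/2; 0 } ⇒ -891/1024
g(RBRRBRRRRBRR) = { -1; -7/8; -223/256 | -891/1024; -445/512; -111/128; -55/64; -27/32; -13/16; -3/4; -1/2; 0 } ⇒ -1783/2048
g(RBRRBRRRRBRRB) = { -1; -7/8; -223/256; -1783/2048 | -891/1024; -445/512; -111/128; -55/64; -27/32; -13/16; -3/4; -1/2; 0 } ⇒ -3565/4096

-3565/4096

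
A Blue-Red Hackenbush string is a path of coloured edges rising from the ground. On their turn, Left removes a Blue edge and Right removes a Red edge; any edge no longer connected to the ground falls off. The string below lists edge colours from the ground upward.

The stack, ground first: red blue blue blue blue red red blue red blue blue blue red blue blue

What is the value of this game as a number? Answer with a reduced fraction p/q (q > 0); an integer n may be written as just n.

edge 1 of 15 (red): {  | 0 } so -1
edge 2 of 15 (blue): { -1 | 0 } so -1/2
edge 3 of 15 (blue): { -1; -1/2 | 0 } so -1/4
edge 4 of 15 (blue): { -1; -1/2; -1/4 | 0 } so -1/8
edge 5 of 15 (blue): { -1; -1/2; -1/4; -1/8 | 0 } so -1/16
edge 6 of 15 (red): { -1; -1/2; -1/4; -1/8 | -1/16; 0 } so -3/32
edge 7 of 15 (red): { -1; -1/2; -1/4; -1/8 | -3/32; -1/16; 0 } so -7/64
edge 8 of 15 (blue): { -1; -1/2; -1/4; -1/8; -7/64 | -3/32; -1/16; 0 } so -13/128
edge 9 of 15 (red): { -1; -1/2; -1/4; -1/8; -7/64 | -13/128; -3/32; -1/16; 0 } so -27/256
edge 10 of 15 (blue): { -1; -1/2; -1/4; -1/8; -7/64; -27/256 | -13/128; -3/32; -1/16; 0 } so -53/512
edge 11 of 15 (blue): { -1; -1/2; -1/4; -1/8; -7/64; -27/256; -53/512 | -13/128; -3/32; -1/16; 0 } so -105/1024
edge 12 of 15 (blue): { -1; -1/2; -1/4; -1/8; -7/64; -27/256; -53/512; -105/1024 | -13/128; -3/32; -1/16; 0 } so -209/2048
edge 13 of 15 (red): { -1; -1/2; -1/4; -1/8; -7/64; -27/256; -53/512; -105/1024 | -209/2048; -13/128; -3/32; -1/16; 0 } so -419/4096
edge 14 of 15 (blue): { -1; -1/2; -1/4; -1/8; -7/64; -27/256; -53/512; -105/1024; -419/4096 | -209/2048; -13/128; -3/32; -1/16; 0 } so -837/8192
edge 15 of 15 (blue): { -1; -1/2; -1/4; -1/8; -7/64; -27/256; -53/512; -105/1024; -419/4096; -837/8192 | -209/2048; -13/128; -3/32; -1/16; 0 } so -1673/16384

-1673/16384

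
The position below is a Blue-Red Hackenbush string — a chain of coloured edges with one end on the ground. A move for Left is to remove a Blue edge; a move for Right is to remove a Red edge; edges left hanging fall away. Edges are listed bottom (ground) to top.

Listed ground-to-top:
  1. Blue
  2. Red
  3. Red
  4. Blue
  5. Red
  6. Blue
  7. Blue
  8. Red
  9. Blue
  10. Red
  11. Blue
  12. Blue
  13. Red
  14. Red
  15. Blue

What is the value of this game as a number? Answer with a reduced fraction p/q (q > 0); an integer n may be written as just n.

5811/16384

step 1: add Blue to get B; options L={ 0 } R={  } -> 1
step 2: add Red to get BR; options L={ 0 } R={ 1 } -> 1/2
step 3: add Red to get BRR; options L={ 0 } R={ 1/2; 1 } -> 1/4
step 4: add Blue to get BRRB; options L={ 0; 1/4 } R={ 1/2; 1 } -> 3/8
step 5: add Red to get BRRBR; options L={ 0; 1/4 } R={ 3/8; 1/2; 1 } -> 5/16
step 6: add Blue to get BRRBRB; options L={ 0; 1/4; 5/16 } R={ 3/8; 1/2; 1 } -> 11/32
step 7: add Blue to get BRRBRBB; options L={ 0; 1/4; 5/16; 11/32 } R={ 3/8; 1/2; 1 } -> 23/64
step 8: add Red to get BRRBRBBR; options L={ 0; 1/4; 5/16; 11/32 } R={ 23/64; 3/8; 1/2; 1 } -> 45/128
step 9: add Blue to get BRRBRBBRB; options L={ 0; 1/4; 5/16; 11/32; 45/128 } R={ 23/64; 3/8; 1/2; 1 } -> 91/256
step 10: add Red to get BRRBRBBRBR; options L={ 0; 1/4; 5/16; 11/32; 45/128 } R={ 91/256; 23/64; 3/8; 1/2; 1 } -> 181/512
step 11: add Blue to get BRRBRBBRBRB; options L={ 0; 1/4; 5/16; 11/32; 45/128; 181/512 } R={ 91/256; 23/64; 3/8; 1/2; 1 } -> 363/1024
step 12: add Blue to get BRRBRBBRBRBB; options L={ 0; 1/4; 5/16; 11/32; 45/128; 181/512; 363/1024 } R={ 91/256; 23/64; 3/8; 1/2; 1 } -> 727/2048
step 13: add Red to get BRRBRBBRBRBBR; options L={ 0; 1/4; 5/16; 11/32; 45/128; 181/512; 363/1024 } R={ 727/2048; 91/256; 23/64; 3/8; 1/2; 1 } -> 1453/4096
step 14: add Red to get BRRBRBBRBRBBRR; options L={ 0; 1/4; 5/16; 11/32; 45/128; 181/512; 363/1024 } R={ 1453/4096; 727/2048; 91/256; 23/64; 3/8; 1/2; 1 } -> 2905/8192
step 15: add Blue to get BRRBRBBRBRBBRRB; options L={ 0; 1/4; 5/16; 11/32; 45/128; 181/512; 363/1024; 2905/8192 } R={ 1453/4096; 727/2048; 91/256; 23/64; 3/8; 1/2; 1 } -> 5811/16384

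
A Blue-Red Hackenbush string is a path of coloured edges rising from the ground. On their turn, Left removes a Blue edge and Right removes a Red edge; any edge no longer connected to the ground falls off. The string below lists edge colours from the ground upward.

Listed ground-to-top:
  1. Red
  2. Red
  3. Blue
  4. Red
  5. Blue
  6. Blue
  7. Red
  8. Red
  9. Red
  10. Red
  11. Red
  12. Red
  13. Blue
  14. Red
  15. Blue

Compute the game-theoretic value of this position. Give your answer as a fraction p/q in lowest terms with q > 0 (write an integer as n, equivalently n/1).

-13301/8192

edge 1 of 15 (Red): {  | 0 } = -1
edge 2 of 15 (Red): {  | -1 0 } = -2
edge 3 of 15 (Blue): { -2 | -1 0 } = -3/2
edge 4 of 15 (Red): { -2 | -3/2 -1 0 } = -7/4
edge 5 of 15 (Blue): { -2 -7/4 | -3/2 -1 0 } = -13/8
edge 6 of 15 (Blue): { -2 -7/4 -13/8 | -3/2 -1 0 } = -25/16
edge 7 of 15 (Red): { -2 -7/4 -13/8 | -25/16 -3/2 -1 0 } = -51/32
edge 8 of 15 (Red): { -2 -7/4 -13/8 | -51/32 -25/16 -3/2 -1 0 } = -103/64
edge 9 of 15 (Red): { -2 -7/4 -13/8 | -103/64 -51/32 -25/16 -3/2 -1 0 } = -207/128
edge 10 of 15 (Red): { -2 -7/4 -13/8 | -207/128 -103/64 -51/32 -25/16 -3/2 -1 0 } = -415/256
edge 11 of 15 (Red): { -2 -7/4 -13/8 | -415/256 -207/128 -103/64 -51/32 -25/16 -3/2 -1 0 } = -831/512
edge 12 of 15 (Red): { -2 -7/4 -13/8 | -831/512 -415/256 -207/128 -103/64 -51/32 -25/16 -3/2 -1 0 } = -1663/1024
edge 13 of 15 (Blue): { -2 -7/4 -13/8 -1663/1024 | -831/512 -415/256 -207/128 -103/64 -51/32 -25/16 -3/2 -1 0 } = -3325/2048
edge 14 of 15 (Red): { -2 -7/4 -13/8 -1663/1024 | -3325/2048 -831/512 -415/256 -207/128 -103/64 -51/32 -25/16 -3/2 -1 0 } = -6651/4096
edge 15 of 15 (Blue): { -2 -7/4 -13/8 -1663/1024 -6651/4096 | -3325/2048 -831/512 -415/256 -207/128 -103/64 -51/32 -25/16 -3/2 -1 0 } = -13301/8192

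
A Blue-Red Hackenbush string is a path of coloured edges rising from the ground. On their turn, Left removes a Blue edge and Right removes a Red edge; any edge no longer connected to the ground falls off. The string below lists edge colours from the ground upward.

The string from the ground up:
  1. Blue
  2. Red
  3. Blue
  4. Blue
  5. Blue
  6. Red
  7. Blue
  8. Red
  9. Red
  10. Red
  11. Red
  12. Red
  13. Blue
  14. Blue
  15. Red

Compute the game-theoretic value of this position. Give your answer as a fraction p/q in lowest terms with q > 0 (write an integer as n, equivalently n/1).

Build value(s[:k]) for k = 1..15, string s = Blue Red Blue Blue Blue Red Blue Red Red Red Red Red Blue Blue Red.
step 1: add Blue to get B; options L={ 0 } R={ ∅ } — 1
step 2: add Red to get BR; options L={ 0 } R={ 1 } — 1/2
step 3: add Blue to get BRB; options L={ 0,1/2 } R={ 1 } — 3/4
step 4: add Blue to get BRBB; options L={ 0,1/2,3/4 } R={ 1 } — 7/8
step 5: add Blue to get BRBBB; options L={ 0,1/2,3/4,7/8 } R={ 1 } — 15/16
step 6: add Red to get BRBBBR; options L={ 0,1/2,3/4,7/8 } R={ 15/16,1 } — 29/32
step 7: add Blue to get BRBBBRB; options L={ 0,1/2,3/4,7/8,29/32 } R={ 15/16,1 } — 59/64
step 8: add Red to get BRBBBRBR; options L={ 0,1/2,3/4,7/8,29/32 } R={ 59/64,15/16,1 } — 117/128
step 9: add Red to get BRBBBRBRR; options L={ 0,1/2,3/4,7/8,29/32 } R={ 117/128,59/64,15/16,1 } — 233/256
step 10: add Red to get BRBBBRBRRR; options L={ 0,1/2,3/4,7/8,29/32 } R={ 233/256,117/128,59/64,15/16,1 } — 465/512
step 11: add Red to get BRBBBRBRRRR; options L={ 0,1/2,3/4,7/8,29/32 } R={ 465/512,233/256,117/128,59/64,15/16,1 } — 929/1024
step 12: add Red to get BRBBBRBRRRRR; options L={ 0,1/2,3/4,7/8,29/32 } R={ 929/1024,465/512,233/256,117/128,59/64,15/16,1 } — 1857/2048
step 13: add Blue to get BRBBBRBRRRRRB; options L={ 0,1/2,3/4,7/8,29/32,1857/2048 } R={ 929/1024,465/512,233/256,117/128,59/64,15/16,1 } — 3715/4096
step 14: add Blue to get BRBBBRBRRRRRBB; options L={ 0,1/2,3/4,7/8,29/32,1857/2048,3715/4096 } R={ 929/1024,465/512,233/256,117/128,59/64,15/16,1 } — 7431/8192
step 15: add Red to get BRBBBRBRRRRRBBR; options L={ 0,1/2,3/4,7/8,29/32,1857/2048,3715/4096 } R={ 7431/8192,929/1024,465/512,233/256,117/128,59/64,15/16,1 } — 14861/16384

14861/16384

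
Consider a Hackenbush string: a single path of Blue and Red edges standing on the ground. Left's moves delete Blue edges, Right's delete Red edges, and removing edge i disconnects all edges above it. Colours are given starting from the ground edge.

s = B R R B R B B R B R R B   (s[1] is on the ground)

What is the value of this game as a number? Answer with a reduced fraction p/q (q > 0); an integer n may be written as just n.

723/2048

g(B) = { 0 | ∅ } ⇒ 1
g(BR) = { 0 | 1 } ⇒ 1/2
g(BRR) = { 0 | 1/2, 1 } ⇒ 1/4
g(BRRB) = { 0, 1/4 | 1/2, 1 } ⇒ 3/8
g(BRRBR) = { 0, 1/4 | 3/8, 1/2, 1 } ⇒ 5/16
g(BRRBRB) = { 0, 1/4, 5/16 | 3/8, 1/2, 1 } ⇒ 11/32
g(BRRBRBB) = { 0, 1/4, 5/16, 11/32 | 3/8, 1/2, 1 } ⇒ 23/64
g(BRRBRBBR) = { 0, 1/4, 5/16, 11/32 | 23/64, 3/8, 1/2, 1 } ⇒ 45/128
g(BRRBRBBRB) = { 0, 1/4, 5/16, 11/32, 45/128 | 23/64, 3/8, 1/2, 1 } ⇒ 91/256
g(BRRBRBBRBR) = { 0, 1/4, 5/16, 11/32, 45/128 | 91/256, 23/64, 3/8, 1/2, 1 } ⇒ 181/512
g(BRRBRBBRBRR) = { 0, 1/4, 5/16, 11/32, 45/128 | 181/512, 91/256, 23/64, 3/8, 1/2, 1 } ⇒ 361/1024
g(BRRBRBBRBRRB) = { 0, 1/4, 5/16, 11/32, 45/128, 361/1024 | 181/512, 91/256, 23/64, 3/8, 1/2, 1 } ⇒ 723/2048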